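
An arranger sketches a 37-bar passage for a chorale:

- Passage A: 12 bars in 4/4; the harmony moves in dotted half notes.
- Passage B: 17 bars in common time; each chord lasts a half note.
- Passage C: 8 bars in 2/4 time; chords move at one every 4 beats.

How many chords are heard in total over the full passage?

A: 12 bars × 4 beats = 48 beats; 3 beats/chord → 16 chords.
B: 17 bars × 4 beats = 68 beats; 2 beats/chord → 34 chords.
C: 8 bars × 2 beats = 16 beats; 4 beats/chord → 4 chords.
Total: 16 + 34 + 4 = 54.

54 chords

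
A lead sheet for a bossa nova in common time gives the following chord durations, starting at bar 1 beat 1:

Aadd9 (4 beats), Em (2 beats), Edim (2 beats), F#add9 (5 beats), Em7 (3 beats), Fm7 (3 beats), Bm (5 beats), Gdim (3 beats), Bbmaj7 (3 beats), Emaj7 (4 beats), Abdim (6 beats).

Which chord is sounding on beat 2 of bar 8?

Beat 2 of bar 8 is beat (8−1)×4 + 2 = 30 overall.
Running totals: Aadd9 ends at 4, Em ends at 6, Edim ends at 8, F#add9 ends at 13, Em7 ends at 16, Fm7 ends at 19, Bm ends at 24, Gdim ends at 27, Bbmaj7 ends at 30.
Beat 30 falls within Bbmaj7.

Bbmaj7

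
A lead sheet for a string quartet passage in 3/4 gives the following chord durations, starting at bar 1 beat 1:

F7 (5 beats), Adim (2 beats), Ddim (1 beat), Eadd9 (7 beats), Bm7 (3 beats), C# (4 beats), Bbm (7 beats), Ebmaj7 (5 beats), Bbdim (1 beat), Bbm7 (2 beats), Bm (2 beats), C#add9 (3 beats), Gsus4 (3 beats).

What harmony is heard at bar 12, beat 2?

Beat 2 of bar 12 is beat (12−1)×3 + 2 = 35 overall.
Running totals: F7 ends at 5, Adim ends at 7, Ddim ends at 8, Eadd9 ends at 15, Bm7 ends at 18, C# ends at 22, Bbm ends at 29, Ebmaj7 ends at 34, Bbdim ends at 35.
Beat 35 falls within Bbdim.

Bbdim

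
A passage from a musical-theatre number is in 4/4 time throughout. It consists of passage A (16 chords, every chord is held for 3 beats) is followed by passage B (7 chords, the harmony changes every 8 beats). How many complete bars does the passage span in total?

A: 16 × 3 = 48 beats = 12 bars.
B: 7 × 8 = 56 beats = 14 bars.
Total: 12 + 14 = 26 bars.

26 bars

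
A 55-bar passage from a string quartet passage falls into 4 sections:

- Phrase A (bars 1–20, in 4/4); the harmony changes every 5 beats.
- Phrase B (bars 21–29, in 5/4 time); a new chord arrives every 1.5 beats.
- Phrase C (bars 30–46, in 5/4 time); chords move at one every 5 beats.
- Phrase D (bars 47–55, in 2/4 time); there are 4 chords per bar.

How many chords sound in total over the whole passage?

A: 20 bars × 4 beats = 80 beats; 5 beats/chord → 16 chords.
B: 9 bars × 5 beats = 45 beats; 1.5 beats/chord → 30 chords.
C: 17 bars × 5 beats = 85 beats; 5 beats/chord → 17 chords.
D: 9 bars × 2 beats = 18 beats; 0.5 beats/chord → 36 chords.
Total: 16 + 30 + 17 + 36 = 99.

99 chords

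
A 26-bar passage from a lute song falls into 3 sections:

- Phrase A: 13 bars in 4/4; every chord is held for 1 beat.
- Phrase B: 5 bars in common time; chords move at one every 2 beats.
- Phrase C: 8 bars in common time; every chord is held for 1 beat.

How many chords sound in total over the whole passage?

94 chords

A: 13·4 = 52 beats, 52/1 = 52 chords.
B: 5·4 = 20 beats, 20/2 = 10 chords.
C: 8·4 = 32 beats, 32/1 = 32 chords.
Total: 52 + 10 + 32 = 94.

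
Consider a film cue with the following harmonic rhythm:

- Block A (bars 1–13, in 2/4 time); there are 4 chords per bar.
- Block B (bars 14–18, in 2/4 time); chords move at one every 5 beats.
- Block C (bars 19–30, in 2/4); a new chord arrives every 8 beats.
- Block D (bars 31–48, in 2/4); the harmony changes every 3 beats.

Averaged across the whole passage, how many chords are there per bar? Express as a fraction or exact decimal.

23/16 chords per bar

A: 13 bars of 2 beats is 26 beats; at 0.5 beats each that's 52 chords.
B: 5 bars of 2 beats is 10 beats; at 5 beats each that's 2 chords.
C: 12 bars of 2 beats is 24 beats; at 8 beats each that's 3 chords.
D: 18 bars of 2 beats is 36 beats; at 3 beats each that's 12 chords.
Overall: 69 chords over 48 bars → 69/48 = 23/16 chords per bar.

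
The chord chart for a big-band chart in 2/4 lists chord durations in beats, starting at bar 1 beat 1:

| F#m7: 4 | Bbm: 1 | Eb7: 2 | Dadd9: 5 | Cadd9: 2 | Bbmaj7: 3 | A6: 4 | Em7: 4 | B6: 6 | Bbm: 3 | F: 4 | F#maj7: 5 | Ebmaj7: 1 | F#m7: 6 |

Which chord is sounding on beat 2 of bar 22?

Beat 2 of bar 22 is beat (22−1)×2 + 2 = 44 overall.
Running totals: F#m7 ends at 4, Bbm ends at 5, Eb7 ends at 7, Dadd9 ends at 12, Cadd9 ends at 14, Bbmaj7 ends at 17, A6 ends at 21, Em7 ends at 25, B6 ends at 31, Bbm ends at 34, F ends at 38, F#maj7 ends at 43, Ebmaj7 ends at 44.
Beat 44 falls within Ebmaj7.

Ebmaj7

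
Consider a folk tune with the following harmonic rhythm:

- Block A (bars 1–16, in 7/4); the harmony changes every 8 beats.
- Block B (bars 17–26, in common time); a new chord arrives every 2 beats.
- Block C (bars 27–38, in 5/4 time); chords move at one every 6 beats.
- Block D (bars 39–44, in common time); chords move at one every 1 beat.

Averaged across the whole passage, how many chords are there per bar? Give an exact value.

17/11 chords per bar

A: 16 × 7 = 112 beats ÷ 8 = 14 chords.
B: 10 × 4 = 40 beats ÷ 2 = 20 chords.
C: 12 × 5 = 60 beats ÷ 6 = 10 chords.
D: 6 × 4 = 24 beats ÷ 1 = 24 chords.
Overall: 68 chords over 44 bars → 68/44 = 17/11 chords per bar.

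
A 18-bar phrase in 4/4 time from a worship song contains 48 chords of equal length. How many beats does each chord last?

1.5 beats

18 bars × 4 beats/bar = 72 beats total.
72 beats ÷ 48 chords = 1.5 beats per chord.
(That is a dotted quarter note.)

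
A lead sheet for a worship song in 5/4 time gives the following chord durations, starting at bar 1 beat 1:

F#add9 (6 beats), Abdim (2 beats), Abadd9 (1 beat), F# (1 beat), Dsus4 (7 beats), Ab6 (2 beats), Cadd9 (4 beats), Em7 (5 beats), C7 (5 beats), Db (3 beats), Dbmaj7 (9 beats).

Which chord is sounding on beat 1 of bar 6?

Beat 1 of bar 6 is beat (6−1)×5 + 1 = 26 overall.
Running totals: F#add9 ends at 6, Abdim ends at 8, Abadd9 ends at 9, F# ends at 10, Dsus4 ends at 17, Ab6 ends at 19, Cadd9 ends at 23, Em7 ends at 28.
Beat 26 falls within Em7.

Em7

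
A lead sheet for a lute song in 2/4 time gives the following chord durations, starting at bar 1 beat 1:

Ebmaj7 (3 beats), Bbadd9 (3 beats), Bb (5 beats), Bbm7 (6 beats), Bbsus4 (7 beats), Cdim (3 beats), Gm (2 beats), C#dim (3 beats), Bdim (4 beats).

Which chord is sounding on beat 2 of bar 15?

C#dim

Beat 2 of bar 15 is beat (15−1)×2 + 2 = 30 overall.
Running totals: Ebmaj7 ends at 3, Bbadd9 ends at 6, Bb ends at 11, Bbm7 ends at 17, Bbsus4 ends at 24, Cdim ends at 27, Gm ends at 29, C#dim ends at 32.
Beat 30 falls within C#dim.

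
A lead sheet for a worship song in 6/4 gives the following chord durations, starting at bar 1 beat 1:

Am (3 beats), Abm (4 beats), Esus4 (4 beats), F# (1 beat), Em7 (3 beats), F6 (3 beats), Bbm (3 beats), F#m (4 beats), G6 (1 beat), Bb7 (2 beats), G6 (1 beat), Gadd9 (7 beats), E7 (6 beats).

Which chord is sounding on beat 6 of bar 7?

Beat 6 of bar 7 is beat (7−1)×6 + 6 = 42 overall.
Running totals: Am ends at 3, Abm ends at 7, Esus4 ends at 11, F# ends at 12, Em7 ends at 15, F6 ends at 18, Bbm ends at 21, F#m ends at 25, G6 ends at 26, Bb7 ends at 28, G6 ends at 29, Gadd9 ends at 36, E7 ends at 42.
Beat 42 falls within E7.

E7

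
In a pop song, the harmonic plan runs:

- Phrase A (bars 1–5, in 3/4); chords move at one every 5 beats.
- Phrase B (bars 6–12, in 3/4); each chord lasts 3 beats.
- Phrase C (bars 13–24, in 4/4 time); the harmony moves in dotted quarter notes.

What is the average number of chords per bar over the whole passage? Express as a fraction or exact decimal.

A: 5 bars of 3 beats is 15 beats; at 5 beats each that's 3 chords.
B: 7 bars of 3 beats is 21 beats; at 3 beats each that's 7 chords.
C: 12 bars of 4 beats is 48 beats; at 1.5 beats each that's 32 chords.
Overall: 42 chords over 24 bars → 42/24 = 1.75 chords per bar.

1.75 chords per bar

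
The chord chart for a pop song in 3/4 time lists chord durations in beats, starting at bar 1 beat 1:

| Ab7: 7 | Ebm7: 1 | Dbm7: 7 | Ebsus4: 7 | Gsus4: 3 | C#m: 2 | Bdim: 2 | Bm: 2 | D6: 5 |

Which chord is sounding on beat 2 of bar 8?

Gsus4

Beat 2 of bar 8 is beat (8−1)×3 + 2 = 23 overall.
Running totals: Ab7 ends at 7, Ebm7 ends at 8, Dbm7 ends at 15, Ebsus4 ends at 22, Gsus4 ends at 25.
Beat 23 falls within Gsus4.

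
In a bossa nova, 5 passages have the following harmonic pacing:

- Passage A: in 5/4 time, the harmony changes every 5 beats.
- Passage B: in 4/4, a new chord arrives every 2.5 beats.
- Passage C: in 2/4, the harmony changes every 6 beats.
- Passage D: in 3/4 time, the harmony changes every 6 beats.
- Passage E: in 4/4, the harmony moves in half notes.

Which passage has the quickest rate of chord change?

Passage E

A: 5 beats/bar ÷ 5 beats/chord = 1 chord/bar.
B: 4 beats/bar ÷ 2.5 beats/chord = 1.6 chords/bar.
C: 2 beats/bar ÷ 6 beats/chord = 1/3 chords/bar.
D: 3 beats/bar ÷ 6 beats/chord = 0.5 chords/bar.
E: 4 beats/bar ÷ 2 beats/chord = 2 chords/bar.
Fastest is E at 2 chords/bar.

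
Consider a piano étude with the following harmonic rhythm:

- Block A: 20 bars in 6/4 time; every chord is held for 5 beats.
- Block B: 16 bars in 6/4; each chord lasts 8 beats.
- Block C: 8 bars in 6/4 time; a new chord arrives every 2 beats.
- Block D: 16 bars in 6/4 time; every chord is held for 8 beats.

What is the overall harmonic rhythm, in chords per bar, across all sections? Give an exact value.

1.2 chords per bar

A: 20 × 6 = 120 beats ÷ 5 = 24 chords.
B: 16 × 6 = 96 beats ÷ 8 = 12 chords.
C: 8 × 6 = 48 beats ÷ 2 = 24 chords.
D: 16 × 6 = 96 beats ÷ 8 = 12 chords.
Overall: 72 chords over 60 bars → 72/60 = 1.2 chords per bar.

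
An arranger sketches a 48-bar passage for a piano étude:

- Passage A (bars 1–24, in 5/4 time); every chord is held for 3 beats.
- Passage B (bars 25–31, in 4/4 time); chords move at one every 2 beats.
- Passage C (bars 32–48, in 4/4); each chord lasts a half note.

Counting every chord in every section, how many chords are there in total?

A: 24 bars × 5 beats = 120 beats; 3 beats/chord → 40 chords.
B: 7 bars × 4 beats = 28 beats; 2 beats/chord → 14 chords.
C: 17 bars × 4 beats = 68 beats; 2 beats/chord → 34 chords.
Total: 40 + 14 + 34 = 88.

88 chords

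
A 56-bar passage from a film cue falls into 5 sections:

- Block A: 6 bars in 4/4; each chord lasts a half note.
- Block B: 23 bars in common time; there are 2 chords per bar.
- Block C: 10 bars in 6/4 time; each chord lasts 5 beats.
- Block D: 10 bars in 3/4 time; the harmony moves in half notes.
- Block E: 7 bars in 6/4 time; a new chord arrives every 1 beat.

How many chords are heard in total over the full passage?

A: 6·4 = 24 beats, 24/2 = 12 chords.
B: 23·4 = 92 beats, 92/2 = 46 chords.
C: 10·6 = 60 beats, 60/5 = 12 chords.
D: 10·3 = 30 beats, 30/2 = 15 chords.
E: 7·6 = 42 beats, 42/1 = 42 chords.
Total: 12 + 46 + 12 + 15 + 42 = 127.

127 chords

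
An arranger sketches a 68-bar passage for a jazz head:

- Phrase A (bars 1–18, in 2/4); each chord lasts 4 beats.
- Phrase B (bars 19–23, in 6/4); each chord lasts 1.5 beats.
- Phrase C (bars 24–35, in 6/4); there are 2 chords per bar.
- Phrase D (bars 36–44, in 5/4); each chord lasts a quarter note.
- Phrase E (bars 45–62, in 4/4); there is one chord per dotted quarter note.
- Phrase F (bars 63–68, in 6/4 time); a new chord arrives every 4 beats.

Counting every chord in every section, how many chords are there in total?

155 chords

A has 36 beats and chords last 4 each, so 9 chords.
B has 30 beats and chords last 1.5 each, so 20 chords.
C has 72 beats and chords last 3 each, so 24 chords.
D has 45 beats and chords last 1 each, so 45 chords.
E has 72 beats and chords last 1.5 each, so 48 chords.
F has 36 beats and chords last 4 each, so 9 chords.
Total: 9 + 20 + 24 + 45 + 48 + 9 = 155.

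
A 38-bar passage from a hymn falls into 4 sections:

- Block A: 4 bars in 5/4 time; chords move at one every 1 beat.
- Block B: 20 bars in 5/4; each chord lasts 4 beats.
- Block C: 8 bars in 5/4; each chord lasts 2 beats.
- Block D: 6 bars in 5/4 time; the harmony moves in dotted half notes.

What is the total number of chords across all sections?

75 chords

A has 20 beats and chords last 1 each, so 20 chords.
B has 100 beats and chords last 4 each, so 25 chords.
C has 40 beats and chords last 2 each, so 20 chords.
D has 30 beats and chords last 3 each, so 10 chords.
Total: 20 + 25 + 20 + 10 = 75.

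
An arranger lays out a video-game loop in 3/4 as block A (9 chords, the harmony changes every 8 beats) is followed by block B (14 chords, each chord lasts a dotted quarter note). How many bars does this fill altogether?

A: 9 × 8 = 72 beats = 24 bars.
B: 14 × 1.5 = 21 beats = 7 bars.
Total: 24 + 7 = 31 bars.

31 bars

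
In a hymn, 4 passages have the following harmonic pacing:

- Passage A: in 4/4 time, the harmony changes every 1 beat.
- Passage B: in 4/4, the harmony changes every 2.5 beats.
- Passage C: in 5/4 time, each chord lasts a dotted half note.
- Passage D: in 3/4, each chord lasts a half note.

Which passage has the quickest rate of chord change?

A: 4/1 = 4 chords/bar.
B: 4/2.5 = 1.6 chords/bar.
C: 5/3 = 5/3 chords/bar.
D: 3/2 = 1.5 chords/bar.
Fastest is A at 4 chords/bar.

Passage A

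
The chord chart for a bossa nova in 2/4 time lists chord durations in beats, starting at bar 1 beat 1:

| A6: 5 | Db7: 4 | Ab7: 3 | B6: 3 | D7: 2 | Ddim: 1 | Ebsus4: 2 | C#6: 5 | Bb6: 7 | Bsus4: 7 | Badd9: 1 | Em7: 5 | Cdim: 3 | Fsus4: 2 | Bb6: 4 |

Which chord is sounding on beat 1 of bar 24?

Cdim

Beat 1 of bar 24 is beat (24−1)×2 + 1 = 47 overall.
Running totals: A6 ends at 5, Db7 ends at 9, Ab7 ends at 12, B6 ends at 15, D7 ends at 17, Ddim ends at 18, Ebsus4 ends at 20, C#6 ends at 25, Bb6 ends at 32, Bsus4 ends at 39, Badd9 ends at 40, Em7 ends at 45, Cdim ends at 48.
Beat 47 falls within Cdim.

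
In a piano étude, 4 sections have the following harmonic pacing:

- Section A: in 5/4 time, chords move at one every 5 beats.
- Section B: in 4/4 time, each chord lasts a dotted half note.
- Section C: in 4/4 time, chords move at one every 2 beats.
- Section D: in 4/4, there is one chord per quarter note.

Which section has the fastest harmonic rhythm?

Section D

A: each chord is 5 beats in 5/4, so 1 per bar.
B: each chord is 3 beats in 4/4, so 4/3 per bar.
C: each chord is 2 beats in 4/4, so 2 per bar.
D: each chord is 1 beat in 4/4, so 4 per bar.
Fastest is D at 4 chords/bar.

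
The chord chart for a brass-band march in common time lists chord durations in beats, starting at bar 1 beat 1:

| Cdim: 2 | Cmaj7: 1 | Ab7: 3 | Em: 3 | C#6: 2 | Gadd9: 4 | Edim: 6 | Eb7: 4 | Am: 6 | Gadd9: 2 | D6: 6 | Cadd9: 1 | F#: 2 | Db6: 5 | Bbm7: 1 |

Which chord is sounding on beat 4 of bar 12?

Beat 4 of bar 12 is beat (12−1)×4 + 4 = 48 overall.
Running totals: Cdim ends at 2, Cmaj7 ends at 3, Ab7 ends at 6, Em ends at 9, C#6 ends at 11, Gadd9 ends at 15, Edim ends at 21, Eb7 ends at 25, Am ends at 31, Gadd9 ends at 33, D6 ends at 39, Cadd9 ends at 40, F# ends at 42, Db6 ends at 47, Bbm7 ends at 48.
Beat 48 falls within Bbm7.

Bbm7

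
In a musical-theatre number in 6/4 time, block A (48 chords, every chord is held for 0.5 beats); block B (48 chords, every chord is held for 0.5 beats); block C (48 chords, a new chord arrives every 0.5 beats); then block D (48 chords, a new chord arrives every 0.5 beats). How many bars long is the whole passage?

16 bars

A: 48 × 0.5 = 24 beats = 4 bars.
B: 48 × 0.5 = 24 beats = 4 bars.
C: 48 × 0.5 = 24 beats = 4 bars.
D: 48 × 0.5 = 24 beats = 4 bars.
Total: 4 + 4 + 4 + 4 = 16 bars.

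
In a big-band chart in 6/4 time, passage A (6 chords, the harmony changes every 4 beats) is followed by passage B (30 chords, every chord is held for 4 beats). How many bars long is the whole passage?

A: 6 × 4 = 24 beats = 4 bars.
B: 30 × 4 = 120 beats = 20 bars.
Total: 4 + 20 = 24 bars.

24 bars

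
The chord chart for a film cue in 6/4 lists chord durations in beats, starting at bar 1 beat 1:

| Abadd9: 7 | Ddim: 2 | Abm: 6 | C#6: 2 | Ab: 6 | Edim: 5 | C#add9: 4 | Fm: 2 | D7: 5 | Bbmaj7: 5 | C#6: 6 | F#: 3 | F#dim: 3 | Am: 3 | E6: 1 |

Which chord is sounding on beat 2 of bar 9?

C#6

Beat 2 of bar 9 is beat (9−1)×6 + 2 = 50 overall.
Running totals: Abadd9 ends at 7, Ddim ends at 9, Abm ends at 15, C#6 ends at 17, Ab ends at 23, Edim ends at 28, C#add9 ends at 32, Fm ends at 34, D7 ends at 39, Bbmaj7 ends at 44, C#6 ends at 50.
Beat 50 falls within C#6.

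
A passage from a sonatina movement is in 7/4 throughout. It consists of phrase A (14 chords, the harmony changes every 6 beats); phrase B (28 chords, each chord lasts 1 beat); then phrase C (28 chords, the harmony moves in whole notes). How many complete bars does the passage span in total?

A: 14 × 6 = 84 beats = 12 bars.
B: 28 × 1 = 28 beats = 4 bars.
C: 28 × 4 = 112 beats = 16 bars.
Total: 12 + 4 + 16 = 32 bars.

32 bars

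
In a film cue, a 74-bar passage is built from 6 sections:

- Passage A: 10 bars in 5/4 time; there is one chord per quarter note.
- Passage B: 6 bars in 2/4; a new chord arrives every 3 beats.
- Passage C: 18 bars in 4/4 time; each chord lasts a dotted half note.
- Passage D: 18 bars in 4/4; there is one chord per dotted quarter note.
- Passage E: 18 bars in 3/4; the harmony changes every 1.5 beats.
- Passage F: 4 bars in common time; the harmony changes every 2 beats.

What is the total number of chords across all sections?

A: 10·5 = 50 beats, 50/1 = 50 chords.
B: 6·2 = 12 beats, 12/3 = 4 chords.
C: 18·4 = 72 beats, 72/3 = 24 chords.
D: 18·4 = 72 beats, 72/1.5 = 48 chords.
E: 18·3 = 54 beats, 54/1.5 = 36 chords.
F: 4·4 = 16 beats, 16/2 = 8 chords.
Total: 50 + 4 + 24 + 48 + 36 + 8 = 170.

170 chords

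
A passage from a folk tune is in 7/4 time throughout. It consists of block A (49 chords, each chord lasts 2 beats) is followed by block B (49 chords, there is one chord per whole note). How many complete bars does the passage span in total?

A: 49 × 2 = 98 beats = 14 bars.
B: 49 × 4 = 196 beats = 28 bars.
Total: 14 + 28 = 42 bars.

42 bars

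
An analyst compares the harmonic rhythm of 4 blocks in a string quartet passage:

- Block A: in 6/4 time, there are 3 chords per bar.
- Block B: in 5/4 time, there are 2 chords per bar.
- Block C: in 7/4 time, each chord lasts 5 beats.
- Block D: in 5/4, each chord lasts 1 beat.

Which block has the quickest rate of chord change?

Block D

A: each chord is 2 beats in 6/4, so 3 per bar.
B: each chord is 2.5 beats in 5/4, so 2 per bar.
C: each chord is 5 beats in 7/4, so 1.4 per bar.
D: each chord is 1 beat in 5/4, so 5 per bar.
Fastest is D at 5 chords/bar.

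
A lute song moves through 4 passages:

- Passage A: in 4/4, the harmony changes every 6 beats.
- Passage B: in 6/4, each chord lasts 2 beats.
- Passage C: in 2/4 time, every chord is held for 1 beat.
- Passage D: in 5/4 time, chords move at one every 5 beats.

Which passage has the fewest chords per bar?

Passage A

A: 4 beats/bar ÷ 6 beats/chord = 2/3 chords/bar.
B: 6 beats/bar ÷ 2 beats/chord = 3 chords/bar.
C: 2 beats/bar ÷ 1 beat/chord = 2 chords/bar.
D: 5 beats/bar ÷ 5 beats/chord = 1 chord/bar.
Slowest is A at 2/3 chords/bar.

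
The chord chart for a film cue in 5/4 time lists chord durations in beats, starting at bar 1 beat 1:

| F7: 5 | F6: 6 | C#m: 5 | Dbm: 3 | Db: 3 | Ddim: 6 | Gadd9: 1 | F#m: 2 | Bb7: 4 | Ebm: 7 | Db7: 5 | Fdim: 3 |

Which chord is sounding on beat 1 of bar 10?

Db7

Beat 1 of bar 10 is beat (10−1)×5 + 1 = 46 overall.
Running totals: F7 ends at 5, F6 ends at 11, C#m ends at 16, Dbm ends at 19, Db ends at 22, Ddim ends at 28, Gadd9 ends at 29, F#m ends at 31, Bb7 ends at 35, Ebm ends at 42, Db7 ends at 47.
Beat 46 falls within Db7.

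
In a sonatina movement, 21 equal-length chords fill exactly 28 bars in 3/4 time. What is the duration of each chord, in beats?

4 beats

28 bars × 3 beats/bar = 84 beats total.
84 beats ÷ 21 chords = 4 beats per chord.
(That is a whole note.)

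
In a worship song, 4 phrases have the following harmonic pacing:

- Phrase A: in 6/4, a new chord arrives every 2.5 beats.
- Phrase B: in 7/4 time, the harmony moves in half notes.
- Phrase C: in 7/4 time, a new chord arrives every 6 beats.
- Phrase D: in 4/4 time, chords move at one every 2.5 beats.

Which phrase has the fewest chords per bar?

A: each chord is 2.5 beats in 6/4, so 2.4 per bar.
B: each chord is 2 beats in 7/4, so 3.5 per bar.
C: each chord is 6 beats in 7/4, so 7/6 per bar.
D: each chord is 2.5 beats in 4/4, so 1.6 per bar.
Slowest is C at 7/6 chords/bar.

Phrase C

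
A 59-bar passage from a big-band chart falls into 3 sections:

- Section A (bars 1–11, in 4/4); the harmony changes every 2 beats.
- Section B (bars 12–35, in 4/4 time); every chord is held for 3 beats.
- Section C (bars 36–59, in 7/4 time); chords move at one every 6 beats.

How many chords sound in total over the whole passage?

82 chords

A has 44 beats and chords last 2 each, so 22 chords.
B has 96 beats and chords last 3 each, so 32 chords.
C has 168 beats and chords last 6 each, so 28 chords.
Total: 22 + 32 + 28 = 82.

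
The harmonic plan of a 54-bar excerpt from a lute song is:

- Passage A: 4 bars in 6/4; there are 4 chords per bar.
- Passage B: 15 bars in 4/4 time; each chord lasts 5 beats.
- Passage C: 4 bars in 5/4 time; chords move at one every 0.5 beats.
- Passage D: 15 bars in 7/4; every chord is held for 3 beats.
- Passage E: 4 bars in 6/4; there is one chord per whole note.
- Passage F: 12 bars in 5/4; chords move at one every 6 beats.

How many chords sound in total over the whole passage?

119 chords

A: 4·6 = 24 beats, 24/1.5 = 16 chords.
B: 15·4 = 60 beats, 60/5 = 12 chords.
C: 4·5 = 20 beats, 20/0.5 = 40 chords.
D: 15·7 = 105 beats, 105/3 = 35 chords.
E: 4·6 = 24 beats, 24/4 = 6 chords.
F: 12·5 = 60 beats, 60/6 = 10 chords.
Total: 16 + 12 + 40 + 35 + 6 + 10 = 119.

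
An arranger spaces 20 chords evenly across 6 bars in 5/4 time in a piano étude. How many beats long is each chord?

6 bars × 5 beats/bar = 30 beats total.
30 beats ÷ 20 chords = 1.5 beats per chord.
(That is a dotted quarter note.)

1.5 beats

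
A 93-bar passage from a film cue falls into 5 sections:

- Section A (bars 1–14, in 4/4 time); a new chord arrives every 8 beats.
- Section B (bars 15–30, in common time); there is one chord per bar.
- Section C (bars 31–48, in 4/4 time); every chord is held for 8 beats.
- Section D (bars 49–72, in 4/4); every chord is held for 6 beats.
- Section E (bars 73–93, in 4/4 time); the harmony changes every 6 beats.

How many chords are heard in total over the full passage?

62 chords

A: 14 bars × 4 beats = 56 beats; 8 beats/chord → 7 chords.
B: 16 bars × 4 beats = 64 beats; 4 beats/chord → 16 chords.
C: 18 bars × 4 beats = 72 beats; 8 beats/chord → 9 chords.
D: 24 bars × 4 beats = 96 beats; 6 beats/chord → 16 chords.
E: 21 bars × 4 beats = 84 beats; 6 beats/chord → 14 chords.
Total: 7 + 16 + 9 + 16 + 14 = 62.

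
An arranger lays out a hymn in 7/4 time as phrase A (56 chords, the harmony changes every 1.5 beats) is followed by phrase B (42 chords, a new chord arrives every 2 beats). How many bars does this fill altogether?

24 bars

A: 56 × 1.5 = 84 beats = 12 bars.
B: 42 × 2 = 84 beats = 12 bars.
Total: 12 + 12 = 24 bars.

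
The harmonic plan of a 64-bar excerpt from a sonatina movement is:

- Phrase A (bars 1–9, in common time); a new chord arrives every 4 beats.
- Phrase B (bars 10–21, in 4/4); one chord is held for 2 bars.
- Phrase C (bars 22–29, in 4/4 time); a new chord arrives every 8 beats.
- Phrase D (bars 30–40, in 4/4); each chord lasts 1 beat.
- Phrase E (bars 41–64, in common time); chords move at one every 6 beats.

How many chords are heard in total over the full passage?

79 chords

A has 36 beats and chords last 4 each, so 9 chords.
B has 48 beats and chords last 8 each, so 6 chords.
C has 32 beats and chords last 8 each, so 4 chords.
D has 44 beats and chords last 1 each, so 44 chords.
E has 96 beats and chords last 6 each, so 16 chords.
Total: 9 + 6 + 4 + 44 + 16 = 79.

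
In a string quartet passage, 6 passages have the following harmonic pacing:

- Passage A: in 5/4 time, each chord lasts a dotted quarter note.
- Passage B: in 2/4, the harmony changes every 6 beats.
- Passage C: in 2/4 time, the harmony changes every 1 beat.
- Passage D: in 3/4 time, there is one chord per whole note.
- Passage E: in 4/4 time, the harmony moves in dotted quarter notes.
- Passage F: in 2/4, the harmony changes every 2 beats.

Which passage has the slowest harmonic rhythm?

A: 5 beats/bar ÷ 1.5 beats/chord = 10/3 chords/bar.
B: 2 beats/bar ÷ 6 beats/chord = 1/3 chords/bar.
C: 2 beats/bar ÷ 1 beat/chord = 2 chords/bar.
D: 3 beats/bar ÷ 4 beats/chord = 0.75 chords/bar.
E: 4 beats/bar ÷ 1.5 beats/chord = 8/3 chords/bar.
F: 2 beats/bar ÷ 2 beats/chord = 1 chord/bar.
Slowest is B at 1/3 chords/bar.

Passage B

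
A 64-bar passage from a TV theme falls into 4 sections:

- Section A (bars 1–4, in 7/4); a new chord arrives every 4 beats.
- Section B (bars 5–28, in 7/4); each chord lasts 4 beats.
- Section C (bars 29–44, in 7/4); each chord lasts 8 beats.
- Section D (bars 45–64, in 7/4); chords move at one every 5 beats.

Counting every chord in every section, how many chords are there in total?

A: 4 bars × 7 beats = 28 beats; 4 beats/chord → 7 chords.
B: 24 bars × 7 beats = 168 beats; 4 beats/chord → 42 chords.
C: 16 bars × 7 beats = 112 beats; 8 beats/chord → 14 chords.
D: 20 bars × 7 beats = 140 beats; 5 beats/chord → 28 chords.
Total: 7 + 42 + 14 + 28 = 91.

91 chords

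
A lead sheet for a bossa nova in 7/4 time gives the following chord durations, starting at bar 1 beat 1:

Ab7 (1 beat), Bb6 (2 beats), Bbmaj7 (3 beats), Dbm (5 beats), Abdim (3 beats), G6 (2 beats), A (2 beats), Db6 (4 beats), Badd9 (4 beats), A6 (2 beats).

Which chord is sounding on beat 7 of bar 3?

Beat 7 of bar 3 is beat (3−1)×7 + 7 = 21 overall.
Running totals: Ab7 ends at 1, Bb6 ends at 3, Bbmaj7 ends at 6, Dbm ends at 11, Abdim ends at 14, G6 ends at 16, A ends at 18, Db6 ends at 22.
Beat 21 falls within Db6.

Db6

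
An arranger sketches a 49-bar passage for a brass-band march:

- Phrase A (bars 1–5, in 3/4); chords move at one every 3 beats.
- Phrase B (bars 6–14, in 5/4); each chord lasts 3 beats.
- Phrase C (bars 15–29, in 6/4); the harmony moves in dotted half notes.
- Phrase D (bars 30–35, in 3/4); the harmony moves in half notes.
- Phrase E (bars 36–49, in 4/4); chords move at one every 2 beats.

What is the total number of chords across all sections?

87 chords

A: 5 bars × 3 beats = 15 beats; 3 beats/chord → 5 chords.
B: 9 bars × 5 beats = 45 beats; 3 beats/chord → 15 chords.
C: 15 bars × 6 beats = 90 beats; 3 beats/chord → 30 chords.
D: 6 bars × 3 beats = 18 beats; 2 beats/chord → 9 chords.
E: 14 bars × 4 beats = 56 beats; 2 beats/chord → 28 chords.
Total: 5 + 15 + 30 + 9 + 28 = 87.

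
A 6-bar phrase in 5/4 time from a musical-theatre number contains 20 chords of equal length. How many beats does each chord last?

6 bars × 5 beats/bar = 30 beats total.
30 beats ÷ 20 chords = 1.5 beats per chord.
(That is a dotted quarter note.)

1.5 beats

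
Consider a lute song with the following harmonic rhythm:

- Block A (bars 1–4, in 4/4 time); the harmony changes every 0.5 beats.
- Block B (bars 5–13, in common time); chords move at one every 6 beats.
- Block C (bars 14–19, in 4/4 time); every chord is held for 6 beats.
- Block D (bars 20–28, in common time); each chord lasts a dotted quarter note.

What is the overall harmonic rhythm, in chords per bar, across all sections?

A: 4 × 4 = 16 beats ÷ 0.5 = 32 chords.
B: 9 × 4 = 36 beats ÷ 6 = 6 chords.
C: 6 × 4 = 24 beats ÷ 6 = 4 chords.
D: 9 × 4 = 36 beats ÷ 1.5 = 24 chords.
Overall: 66 chords over 28 bars → 66/28 = 33/14 chords per bar.

33/14 chords per bar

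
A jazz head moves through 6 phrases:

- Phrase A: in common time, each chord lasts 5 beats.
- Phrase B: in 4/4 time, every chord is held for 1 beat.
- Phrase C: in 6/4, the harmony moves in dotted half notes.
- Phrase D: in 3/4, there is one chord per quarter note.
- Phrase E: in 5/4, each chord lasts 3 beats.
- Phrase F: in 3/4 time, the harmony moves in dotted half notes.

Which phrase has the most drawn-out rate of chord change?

A: 4/5 = 0.8 chords/bar.
B: 4/1 = 4 chords/bar.
C: 6/3 = 2 chords/bar.
D: 3/1 = 3 chords/bar.
E: 5/3 = 5/3 chords/bar.
F: 3/3 = 1 chord/bar.
Slowest is A at 0.8 chords/bar.

Phrase A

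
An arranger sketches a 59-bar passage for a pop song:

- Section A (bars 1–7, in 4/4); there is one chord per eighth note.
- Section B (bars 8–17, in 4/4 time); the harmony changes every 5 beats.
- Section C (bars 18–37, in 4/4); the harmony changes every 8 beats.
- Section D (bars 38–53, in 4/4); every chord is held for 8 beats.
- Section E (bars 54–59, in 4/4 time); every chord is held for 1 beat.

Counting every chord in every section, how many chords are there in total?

106 chords

A: 7 bars × 4 beats = 28 beats; 0.5 beats/chord → 56 chords.
B: 10 bars × 4 beats = 40 beats; 5 beats/chord → 8 chords.
C: 20 bars × 4 beats = 80 beats; 8 beats/chord → 10 chords.
D: 16 bars × 4 beats = 64 beats; 8 beats/chord → 8 chords.
E: 6 bars × 4 beats = 24 beats; 1 beat/chord → 24 chords.
Total: 56 + 8 + 10 + 8 + 24 = 106.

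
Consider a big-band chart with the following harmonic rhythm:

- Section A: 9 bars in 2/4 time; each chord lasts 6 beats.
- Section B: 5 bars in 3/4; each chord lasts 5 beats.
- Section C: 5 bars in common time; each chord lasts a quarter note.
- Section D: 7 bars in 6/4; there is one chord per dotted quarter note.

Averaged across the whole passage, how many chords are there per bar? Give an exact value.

27/13 chords per bar

A: 9 × 2 = 18 beats ÷ 6 = 3 chords.
B: 5 × 3 = 15 beats ÷ 5 = 3 chords.
C: 5 × 4 = 20 beats ÷ 1 = 20 chords.
D: 7 × 6 = 42 beats ÷ 1.5 = 28 chords.
Overall: 54 chords over 26 bars → 54/26 = 27/13 chords per bar.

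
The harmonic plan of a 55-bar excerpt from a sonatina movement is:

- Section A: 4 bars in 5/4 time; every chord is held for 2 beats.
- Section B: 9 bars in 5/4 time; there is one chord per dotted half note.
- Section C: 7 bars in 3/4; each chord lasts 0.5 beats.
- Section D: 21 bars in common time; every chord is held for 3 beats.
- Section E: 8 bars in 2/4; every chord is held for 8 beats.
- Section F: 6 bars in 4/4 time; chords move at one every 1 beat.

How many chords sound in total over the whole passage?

121 chords

A: 4·5 = 20 beats, 20/2 = 10 chords.
B: 9·5 = 45 beats, 45/3 = 15 chords.
C: 7·3 = 21 beats, 21/0.5 = 42 chords.
D: 21·4 = 84 beats, 84/3 = 28 chords.
E: 8·2 = 16 beats, 16/8 = 2 chords.
F: 6·4 = 24 beats, 24/1 = 24 chords.
Total: 10 + 15 + 42 + 28 + 2 + 24 = 121.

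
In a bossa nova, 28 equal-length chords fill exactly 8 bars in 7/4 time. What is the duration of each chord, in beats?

2 beats

8 bars × 7 beats/bar = 56 beats total.
56 beats ÷ 28 chords = 2 beats per chord.
(That is a half note.)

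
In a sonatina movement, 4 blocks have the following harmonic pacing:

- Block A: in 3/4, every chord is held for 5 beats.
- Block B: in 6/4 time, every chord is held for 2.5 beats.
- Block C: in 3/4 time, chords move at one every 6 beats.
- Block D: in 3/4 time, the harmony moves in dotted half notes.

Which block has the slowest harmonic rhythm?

A: each chord is 5 beats in 3/4, so 0.6 per bar.
B: each chord is 2.5 beats in 6/4, so 2.4 per bar.
C: each chord is 6 beats in 3/4, so 0.5 per bar.
D: each chord is 3 beats in 3/4, so 1 per bar.
Slowest is C at 0.5 chords/bar.

Block C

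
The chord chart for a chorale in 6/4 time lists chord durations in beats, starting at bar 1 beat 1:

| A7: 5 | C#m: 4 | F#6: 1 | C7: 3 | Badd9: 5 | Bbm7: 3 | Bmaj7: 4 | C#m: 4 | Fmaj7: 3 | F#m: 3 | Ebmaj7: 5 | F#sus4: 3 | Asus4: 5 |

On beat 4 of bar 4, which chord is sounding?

Bmaj7

Beat 4 of bar 4 is beat (4−1)×6 + 4 = 22 overall.
Running totals: A7 ends at 5, C#m ends at 9, F#6 ends at 10, C7 ends at 13, Badd9 ends at 18, Bbm7 ends at 21, Bmaj7 ends at 25.
Beat 22 falls within Bmaj7.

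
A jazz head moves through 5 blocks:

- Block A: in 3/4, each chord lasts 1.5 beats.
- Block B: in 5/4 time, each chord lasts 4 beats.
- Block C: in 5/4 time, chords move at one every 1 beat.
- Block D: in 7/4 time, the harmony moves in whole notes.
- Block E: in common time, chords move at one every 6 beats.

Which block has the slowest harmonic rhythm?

A: each chord is 1.5 beats in 3/4, so 2 per bar.
B: each chord is 4 beats in 5/4, so 1.25 per bar.
C: each chord is 1 beat in 5/4, so 5 per bar.
D: each chord is 4 beats in 7/4, so 1.75 per bar.
E: each chord is 6 beats in 4/4, so 2/3 per bar.
Slowest is E at 2/3 chords/bar.

Block E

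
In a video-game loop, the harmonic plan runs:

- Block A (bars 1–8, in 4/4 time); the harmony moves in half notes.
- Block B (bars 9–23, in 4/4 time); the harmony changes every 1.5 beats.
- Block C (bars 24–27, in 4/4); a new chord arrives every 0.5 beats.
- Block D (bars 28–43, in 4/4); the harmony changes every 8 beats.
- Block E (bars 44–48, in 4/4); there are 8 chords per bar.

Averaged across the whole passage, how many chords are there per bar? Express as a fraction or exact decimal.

17/6 chords per bar

A: 8 × 4 = 32 beats ÷ 2 = 16 chords.
B: 15 × 4 = 60 beats ÷ 1.5 = 40 chords.
C: 4 × 4 = 16 beats ÷ 0.5 = 32 chords.
D: 16 × 4 = 64 beats ÷ 8 = 8 chords.
E: 5 × 4 = 20 beats ÷ 0.5 = 40 chords.
Overall: 136 chords over 48 bars → 136/48 = 17/6 chords per bar.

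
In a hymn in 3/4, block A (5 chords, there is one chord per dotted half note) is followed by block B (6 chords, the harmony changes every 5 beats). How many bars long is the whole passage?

A: 5 × 3 = 15 beats = 5 bars.
B: 6 × 5 = 30 beats = 10 bars.
Total: 5 + 10 = 15 bars.

15 bars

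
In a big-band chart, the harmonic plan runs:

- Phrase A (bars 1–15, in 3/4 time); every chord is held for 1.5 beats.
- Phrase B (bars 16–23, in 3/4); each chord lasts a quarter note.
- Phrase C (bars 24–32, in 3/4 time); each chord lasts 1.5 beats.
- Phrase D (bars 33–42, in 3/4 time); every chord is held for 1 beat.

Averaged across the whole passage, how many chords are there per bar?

A: 15 bars of 3 beats is 45 beats; at 1.5 beats each that's 30 chords.
B: 8 bars of 3 beats is 24 beats; at 1 beat each that's 24 chords.
C: 9 bars of 3 beats is 27 beats; at 1.5 beats each that's 18 chords.
D: 10 bars of 3 beats is 30 beats; at 1 beat each that's 30 chords.
Overall: 102 chords over 42 bars → 102/42 = 17/7 chords per bar.

17/7 chords per bar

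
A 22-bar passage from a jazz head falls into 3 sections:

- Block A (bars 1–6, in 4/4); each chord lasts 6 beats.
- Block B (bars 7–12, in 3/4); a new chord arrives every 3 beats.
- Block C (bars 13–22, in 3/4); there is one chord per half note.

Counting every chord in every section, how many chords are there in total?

A: 6 bars × 4 beats = 24 beats; 6 beats/chord → 4 chords.
B: 6 bars × 3 beats = 18 beats; 3 beats/chord → 6 chords.
C: 10 bars × 3 beats = 30 beats; 2 beats/chord → 15 chords.
Total: 4 + 6 + 15 = 25.

25 chords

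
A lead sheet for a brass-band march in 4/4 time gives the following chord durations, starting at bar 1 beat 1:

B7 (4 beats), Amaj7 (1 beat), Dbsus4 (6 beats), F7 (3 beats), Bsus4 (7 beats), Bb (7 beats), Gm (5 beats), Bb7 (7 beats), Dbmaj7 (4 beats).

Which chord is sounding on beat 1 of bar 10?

Beat 1 of bar 10 is beat (10−1)×4 + 1 = 37 overall.
Running totals: B7 ends at 4, Amaj7 ends at 5, Dbsus4 ends at 11, F7 ends at 14, Bsus4 ends at 21, Bb ends at 28, Gm ends at 33, Bb7 ends at 40.
Beat 37 falls within Bb7.

Bb7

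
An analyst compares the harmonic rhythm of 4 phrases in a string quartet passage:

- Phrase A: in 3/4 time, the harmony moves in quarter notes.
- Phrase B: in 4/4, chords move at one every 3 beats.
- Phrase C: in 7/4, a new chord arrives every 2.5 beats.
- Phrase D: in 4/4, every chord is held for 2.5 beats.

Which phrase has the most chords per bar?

Phrase A

A: 3 beats/bar ÷ 1 beat/chord = 3 chords/bar.
B: 4 beats/bar ÷ 3 beats/chord = 4/3 chords/bar.
C: 7 beats/bar ÷ 2.5 beats/chord = 2.8 chords/bar.
D: 4 beats/bar ÷ 2.5 beats/chord = 1.6 chords/bar.
Fastest is A at 3 chords/bar.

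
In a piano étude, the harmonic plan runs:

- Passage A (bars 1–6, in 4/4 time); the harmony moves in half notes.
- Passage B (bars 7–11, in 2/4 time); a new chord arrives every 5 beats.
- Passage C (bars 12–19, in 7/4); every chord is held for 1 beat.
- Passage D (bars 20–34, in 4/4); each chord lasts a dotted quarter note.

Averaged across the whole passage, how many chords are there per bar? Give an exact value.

55/17 chords per bar

A: 6 bars of 4 beats is 24 beats; at 2 beats each that's 12 chords.
B: 5 bars of 2 beats is 10 beats; at 5 beats each that's 2 chords.
C: 8 bars of 7 beats is 56 beats; at 1 beat each that's 56 chords.
D: 15 bars of 4 beats is 60 beats; at 1.5 beats each that's 40 chords.
Overall: 110 chords over 34 bars → 110/34 = 55/17 chords per bar.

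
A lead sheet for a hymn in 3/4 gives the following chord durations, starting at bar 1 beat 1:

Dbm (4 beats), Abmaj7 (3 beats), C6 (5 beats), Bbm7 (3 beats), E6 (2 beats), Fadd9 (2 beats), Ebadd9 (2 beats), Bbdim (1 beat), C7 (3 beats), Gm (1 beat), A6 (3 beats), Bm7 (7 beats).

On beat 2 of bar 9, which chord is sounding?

Beat 2 of bar 9 is beat (9−1)×3 + 2 = 26 overall.
Running totals: Dbm ends at 4, Abmaj7 ends at 7, C6 ends at 12, Bbm7 ends at 15, E6 ends at 17, Fadd9 ends at 19, Ebadd9 ends at 21, Bbdim ends at 22, C7 ends at 25, Gm ends at 26.
Beat 26 falls within Gm.

Gm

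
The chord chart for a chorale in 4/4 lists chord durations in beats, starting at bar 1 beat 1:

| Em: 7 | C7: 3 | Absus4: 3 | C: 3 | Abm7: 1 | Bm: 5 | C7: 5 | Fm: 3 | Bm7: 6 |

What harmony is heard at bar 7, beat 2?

C7

Beat 2 of bar 7 is beat (7−1)×4 + 2 = 26 overall.
Running totals: Em ends at 7, C7 ends at 10, Absus4 ends at 13, C ends at 16, Abm7 ends at 17, Bm ends at 22, C7 ends at 27.
Beat 26 falls within C7.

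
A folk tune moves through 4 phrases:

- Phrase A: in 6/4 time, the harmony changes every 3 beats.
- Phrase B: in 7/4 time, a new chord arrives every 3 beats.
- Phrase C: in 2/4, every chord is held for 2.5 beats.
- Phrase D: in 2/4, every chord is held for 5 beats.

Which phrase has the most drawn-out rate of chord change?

Phrase D

A: 6 beats/bar ÷ 3 beats/chord = 2 chords/bar.
B: 7 beats/bar ÷ 3 beats/chord = 7/3 chords/bar.
C: 2 beats/bar ÷ 2.5 beats/chord = 0.8 chords/bar.
D: 2 beats/bar ÷ 5 beats/chord = 0.4 chords/bar.
Slowest is D at 0.4 chords/bar.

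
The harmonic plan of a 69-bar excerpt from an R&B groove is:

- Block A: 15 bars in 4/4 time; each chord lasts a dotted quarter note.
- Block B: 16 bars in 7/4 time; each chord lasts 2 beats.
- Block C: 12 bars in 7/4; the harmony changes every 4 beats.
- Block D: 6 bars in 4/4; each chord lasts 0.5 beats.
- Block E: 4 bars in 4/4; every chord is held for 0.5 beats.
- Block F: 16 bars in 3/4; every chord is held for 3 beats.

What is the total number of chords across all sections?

A has 60 beats and chords last 1.5 each, so 40 chords.
B has 112 beats and chords last 2 each, so 56 chords.
C has 84 beats and chords last 4 each, so 21 chords.
D has 24 beats and chords last 0.5 each, so 48 chords.
E has 16 beats and chords last 0.5 each, so 32 chords.
F has 48 beats and chords last 3 each, so 16 chords.
Total: 40 + 56 + 21 + 48 + 32 + 16 = 213.

213 chords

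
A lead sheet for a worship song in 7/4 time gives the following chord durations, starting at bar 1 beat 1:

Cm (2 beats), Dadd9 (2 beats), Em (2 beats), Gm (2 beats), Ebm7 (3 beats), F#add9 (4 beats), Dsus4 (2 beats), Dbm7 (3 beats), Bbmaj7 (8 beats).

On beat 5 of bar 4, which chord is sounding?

Bbmaj7

Beat 5 of bar 4 is beat (4−1)×7 + 5 = 26 overall.
Running totals: Cm ends at 2, Dadd9 ends at 4, Em ends at 6, Gm ends at 8, Ebm7 ends at 11, F#add9 ends at 15, Dsus4 ends at 17, Dbm7 ends at 20, Bbmaj7 ends at 28.
Beat 26 falls within Bbmaj7.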